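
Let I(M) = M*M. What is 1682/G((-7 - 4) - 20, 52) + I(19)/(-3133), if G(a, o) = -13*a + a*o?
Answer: -438935/291369 ≈ -1.5065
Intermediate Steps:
I(M) = M²
1682/G((-7 - 4) - 20, 52) + I(19)/(-3133) = 1682/((((-7 - 4) - 20)*(-13 + 52))) + 19²/(-3133) = 1682/(((-11 - 20)*39)) + 361*(-1/3133) = 1682/((-31*39)) - 361/3133 = 1682/(-1209) - 361/3133 = 1682*(-1/1209) - 361/3133 = -1682/1209 - 361/3133 = -438935/291369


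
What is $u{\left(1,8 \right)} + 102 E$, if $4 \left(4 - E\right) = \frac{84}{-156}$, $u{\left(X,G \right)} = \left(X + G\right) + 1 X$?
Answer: $\frac{11225}{26} \approx 431.73$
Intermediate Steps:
$u{\left(X,G \right)} = G + 2 X$ ($u{\left(X,G \right)} = \left(G + X\right) + X = G + 2 X$)
$E = \frac{215}{52}$ ($E = 4 - \frac{84 \frac{1}{-156}}{4} = 4 - \frac{84 \left(- \frac{1}{156}\right)}{4} = 4 - - \frac{7}{52} = 4 + \frac{7}{52} = \frac{215}{52} \approx 4.1346$)
$u{\left(1,8 \right)} + 102 E = \left(8 + 2 \cdot 1\right) + 102 \cdot \frac{215}{52} = \left(8 + 2\right) + \frac{10965}{26} = 10 + \frac{10965}{26} = \frac{11225}{26}$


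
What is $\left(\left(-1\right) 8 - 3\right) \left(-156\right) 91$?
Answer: $156156$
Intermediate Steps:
$\left(\left(-1\right) 8 - 3\right) \left(-156\right) 91 = \left(-8 - 3\right) \left(-156\right) 91 = \left(-11\right) \left(-156\right) 91 = 1716 \cdot 91 = 156156$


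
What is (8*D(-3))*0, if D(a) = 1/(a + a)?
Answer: 0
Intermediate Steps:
D(a) = 1/(2*a)
(8*D(-3))*0 = (8*((½)/(-3)))*0 = (8*((½)*(-⅓)))*0 = (8*(-⅙))*0 = -4/3*0 = 0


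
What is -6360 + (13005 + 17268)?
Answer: 23913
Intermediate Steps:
-6360 + (13005 + 17268) = -6360 + 30273 = 23913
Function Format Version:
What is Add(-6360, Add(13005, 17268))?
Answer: 23913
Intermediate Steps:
Add(-6360, Add(13005, 17268)) = Add(-6360, 30273) = 23913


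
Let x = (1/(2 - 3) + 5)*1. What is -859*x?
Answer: -3436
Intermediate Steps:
x = 4 (x = (1/(-1) + 5)*1 = (-1 + 5)*1 = 4*1 = 4)
-859*x = -859*4 = -3436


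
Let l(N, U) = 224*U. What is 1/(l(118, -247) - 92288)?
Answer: -1/147616 ≈ -6.7743e-6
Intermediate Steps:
1/(l(118, -247) - 92288) = 1/(224*(-247) - 92288) = 1/(-55328 - 92288) = 1/(-147616) = -1/147616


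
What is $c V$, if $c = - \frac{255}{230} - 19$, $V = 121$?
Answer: $- \frac{111925}{46} \approx -2433.2$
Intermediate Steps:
$c = - \frac{925}{46}$ ($c = \left(-255\right) \frac{1}{230} - 19 = - \frac{51}{46} - 19 = - \frac{925}{46} \approx -20.109$)
$c V = \left(- \frac{925}{46}\right) 121 = - \frac{111925}{46}$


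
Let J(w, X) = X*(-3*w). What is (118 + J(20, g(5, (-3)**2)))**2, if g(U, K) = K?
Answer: 178084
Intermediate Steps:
J(w, X) = -3*X*w
(118 + J(20, g(5, (-3)**2)))**2 = (118 - 3*(-3)**2*20)**2 = (118 - 3*9*20)**2 = (118 - 540)**2 = (-422)**2 = 178084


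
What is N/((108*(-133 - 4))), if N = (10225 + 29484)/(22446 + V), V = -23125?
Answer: 39709/10046484 ≈ 0.0039525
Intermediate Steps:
N = -39709/679 (N = (10225 + 29484)/(22446 - 23125) = 39709/(-679) = 39709*(-1/679) = -39709/679 ≈ -58.482)
N/((108*(-133 - 4))) = -39709*1/(108*(-133 - 4))/679 = -39709/(679*(108*(-137))) = -39709/679/(-14796) = -39709/679*(-1/14796) = 39709/10046484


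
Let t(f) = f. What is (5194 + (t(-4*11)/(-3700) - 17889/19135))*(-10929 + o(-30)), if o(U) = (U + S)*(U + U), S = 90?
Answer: -3001032335502/39775 ≈ -7.5450e+7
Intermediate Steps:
o(U) = 2*U*(90 + U) (o(U) = (U + 90)*(U + U) = (90 + U)*(2*U) = 2*U*(90 + U))
(5194 + (t(-4*11)/(-3700) - 17889/19135))*(-10929 + o(-30)) = (5194 + (-4*11/(-3700) - 17889/19135))*(-10929 + 2*(-30)*(90 - 30)) = (5194 + (-44*(-1/3700) - 17889*1/19135))*(-10929 + 2*(-30)*60) = (5194 + (11/925 - 201/215))*(-10929 - 3600) = (5194 - 36712/39775)*(-14529) = (206554638/39775)*(-14529) = -3001032335502/39775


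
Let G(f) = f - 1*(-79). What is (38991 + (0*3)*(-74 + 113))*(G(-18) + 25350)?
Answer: 990800301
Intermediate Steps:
G(f) = 79 + f (G(f) = f + 79 = 79 + f)
(38991 + (0*3)*(-74 + 113))*(G(-18) + 25350) = (38991 + (0*3)*(-74 + 113))*((79 - 18) + 25350) = (38991 + 0*39)*(61 + 25350) = (38991 + 0)*25411 = 38991*25411 = 990800301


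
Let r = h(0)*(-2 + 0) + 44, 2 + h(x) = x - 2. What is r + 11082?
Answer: 11134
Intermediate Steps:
h(x) = -4 + x (h(x) = -2 + (x - 2) = -2 + (-2 + x) = -4 + x)
r = 52 (r = (-4 + 0)*(-2 + 0) + 44 = -4*(-2) + 44 = 8 + 44 = 52)
r + 11082 = 52 + 11082 = 11134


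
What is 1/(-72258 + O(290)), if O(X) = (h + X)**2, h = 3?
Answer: 1/13591 ≈ 7.3578e-5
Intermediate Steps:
O(X) = (3 + X)**2
1/(-72258 + O(290)) = 1/(-72258 + (3 + 290)**2) = 1/(-72258 + 293**2) = 1/(-72258 + 85849) = 1/13591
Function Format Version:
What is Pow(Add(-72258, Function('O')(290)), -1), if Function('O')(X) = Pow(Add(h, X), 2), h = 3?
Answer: Rational(1, 13591) ≈ 7.3578e-5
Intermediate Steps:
Function('O')(X) = Pow(Add(3, X), 2)
Pow(Add(-72258, Function('O')(290)), -1) = Pow(Add(-72258, Pow(Add(3, 290), 2)), -1) = Pow(Add(-72258, Pow(293, 2)), -1) = Pow(Add(-72258, 85849), -1) = Pow(13591, -1) = Rational(1, 13591)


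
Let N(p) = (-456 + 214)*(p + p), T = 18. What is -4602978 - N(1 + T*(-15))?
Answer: -4733174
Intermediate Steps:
N(p) = -484*p
-4602978 - N(1 + T*(-15)) = -4602978 - (-484)*(1 + 18*(-15)) = -4602978 - (-484)*(1 - 270) = -4602978 - (-484)*(-269) = -4602978 - 1*130196 = -4602978 - 130196 = -4733174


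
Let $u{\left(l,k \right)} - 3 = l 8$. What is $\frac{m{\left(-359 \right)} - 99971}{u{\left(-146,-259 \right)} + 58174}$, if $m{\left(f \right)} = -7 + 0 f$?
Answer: $- \frac{33326}{19003} \approx -1.7537$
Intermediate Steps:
$u{\left(l,k \right)} = 3 + 8 l$ ($u{\left(l,k \right)} = 3 + l 8 = 3 + 8 l$)
$m{\left(f \right)} = -7$ ($m{\left(f \right)} = -7 + 0 = -7$)
$\frac{m{\left(-359 \right)} - 99971}{u{\left(-146,-259 \right)} + 58174} = \frac{-7 - 99971}{\left(3 + 8 \left(-146\right)\right) + 58174} = - \frac{99978}{\left(3 - 1168\right) + 58174} = - \frac{99978}{-1165 + 58174} = - \frac{99978}{57009} = \left(-99978\right) \frac{1}{57009} = - \frac{33326}{19003}$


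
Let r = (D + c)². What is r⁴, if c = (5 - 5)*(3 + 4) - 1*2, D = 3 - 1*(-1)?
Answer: 256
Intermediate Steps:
D = 4 (D = 3 + 1 = 4)
c = -2 (c = 0*7 - 2 = 0 - 2 = -2)
r = 4 (r = (4 - 2)² = 2² = 4)
r⁴ = 4⁴ = 256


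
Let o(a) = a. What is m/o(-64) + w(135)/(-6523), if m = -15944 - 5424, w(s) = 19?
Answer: 17422781/52184 ≈ 333.87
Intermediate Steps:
m = -21368
m/o(-64) + w(135)/(-6523) = -21368/(-64) + 19/(-6523) = -21368*(-1/64) + 19*(-1/6523) = 2671/8 - 19/6523 = 17422781/52184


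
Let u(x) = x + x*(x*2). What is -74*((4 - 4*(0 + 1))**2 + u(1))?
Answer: -222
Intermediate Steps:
u(x) = x + 2*x**2 (u(x) = x + x*(2*x) = x + 2*x**2)
-74*((4 - 4*(0 + 1))**2 + u(1)) = -74*((4 - 4*(0 + 1))**2 + 1*(1 + 2*1)) = -74*((4 - 4*1)**2 + 1*(1 + 2)) = -74*((4 - 4)**2 + 1*3) = -74*(0**2 + 3) = -74*(0 + 3) = -74*3 = -222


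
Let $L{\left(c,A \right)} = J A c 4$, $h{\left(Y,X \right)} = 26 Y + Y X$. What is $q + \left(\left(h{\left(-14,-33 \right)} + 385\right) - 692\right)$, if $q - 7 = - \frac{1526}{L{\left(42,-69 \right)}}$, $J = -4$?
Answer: $- \frac{669133}{3312} \approx -202.03$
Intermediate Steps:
$h{\left(Y,X \right)} = 26 Y + X Y$
$L{\left(c,A \right)} = - 16 A c$ ($L{\left(c,A \right)} = - 4 A c 4 = - 16 A c$)
$q = \frac{23075}{3312}$ ($q = 7 - \frac{1526}{\left(-16\right) \left(-69\right) 42} = 7 - \frac{1526}{46368} = 7 - \frac{109}{3312} = \frac{23075}{3312} \approx 6.9671$)
$q + \left(\left(h{\left(-14,-33 \right)} + 385\right) - 692\right) = \frac{23075}{3312} - \left(307 + 14 \left(26 - 33\right)\right) = \frac{23075}{3312} + \left(\left(\left(-14\right) \left(-7\right) + 385\right) - 692\right) = \frac{23075}{3312} + \left(\left(98 + 385\right) - 692\right) = \frac{23075}{3312} + \left(483 - 692\right) = \frac{23075}{3312} - 209 = - \frac{669133}{3312}$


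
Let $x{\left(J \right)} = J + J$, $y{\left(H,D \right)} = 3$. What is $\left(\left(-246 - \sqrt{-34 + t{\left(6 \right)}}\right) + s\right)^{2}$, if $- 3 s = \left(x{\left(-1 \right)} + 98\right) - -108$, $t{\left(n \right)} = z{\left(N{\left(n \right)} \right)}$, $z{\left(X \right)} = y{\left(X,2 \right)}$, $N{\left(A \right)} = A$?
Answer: $\left(314 + i \sqrt{31}\right)^{2} \approx 98565.0 + 3496.6 i$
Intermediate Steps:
$z{\left(X \right)} = 3$
$t{\left(n \right)} = 3$
$x{\left(J \right)} = 2 J$
$s = -68$ ($s = - \frac{\left(2 \left(-1\right) + 98\right) - -108}{3} = - \frac{\left(-2 + 98\right) + 108}{3} = - \frac{96 + 108}{3} = \left(- \frac{1}{3}\right) 204 = -68$)
$\left(\left(-246 - \sqrt{-34 + t{\left(6 \right)}}\right) + s\right)^{2} = \left(\left(-246 - \sqrt{-34 + 3}\right) - 68\right)^{2} = \left(\left(-246 - \sqrt{-31}\right) - 68\right)^{2} = \left(\left(-246 - i \sqrt{31}\right) - 68\right)^{2} = \left(-314 - i \sqrt{31}\right)^{2}$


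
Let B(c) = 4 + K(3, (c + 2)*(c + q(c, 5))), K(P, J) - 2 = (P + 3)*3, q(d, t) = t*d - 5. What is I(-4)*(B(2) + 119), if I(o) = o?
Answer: -572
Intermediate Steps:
q(d, t) = -5 + d*t (q(d, t) = d*t - 5 = -5 + d*t)
K(P, J) = 11 + 3*P (K(P, J) = 2 + (P + 3)*3 = 2 + (3 + P)*3 = 2 + (9 + 3*P) = 11 + 3*P)
B(c) = 24 (B(c) = 4 + (11 + 3*3) = 4 + (11 + 9) = 4 + 20 = 24)
I(-4)*(B(2) + 119) = -4*(24 + 119) = -4*143 = -572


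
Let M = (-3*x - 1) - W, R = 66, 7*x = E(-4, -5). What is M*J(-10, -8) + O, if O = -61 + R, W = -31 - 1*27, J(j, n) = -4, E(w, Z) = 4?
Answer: -1513/7 ≈ -216.14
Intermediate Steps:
x = 4/7 (x = (1/7)*4 = 4/7 ≈ 0.57143)
W = -58 (W = -31 - 27 = -58)
M = 387/7 (M = (-3*4/7 - 1) - 1*(-58) = (-12/7 - 1) + 58 = -19/7 + 58 = 387/7 ≈ 55.286)
O = 5 (O = -61 + 66 = 5)
M*J(-10, -8) + O = (387/7)*(-4) + 5 = -1548/7 + 5 = -1513/7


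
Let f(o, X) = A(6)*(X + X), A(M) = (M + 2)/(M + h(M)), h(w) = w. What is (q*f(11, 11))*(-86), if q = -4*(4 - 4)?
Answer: 0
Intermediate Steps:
A(M) = (2 + M)/(2*M) (A(M) = (M + 2)/(M + M) = (2 + M)/((2*M)) = (2 + M)*(1/(2*M)) = (2 + M)/(2*M))
f(o, X) = 4*X/3 (f(o, X) = ((½)*(2 + 6)/6)*(X + X) = ((½)*(⅙)*8)*(2*X) = 2*(2*X)/3 = 4*X/3)
q = 0 (q = -4*0 = 0)
(q*f(11, 11))*(-86) = (0*((4/3)*11))*(-86) = (0*(44/3))*(-86) = 0*(-86) = 0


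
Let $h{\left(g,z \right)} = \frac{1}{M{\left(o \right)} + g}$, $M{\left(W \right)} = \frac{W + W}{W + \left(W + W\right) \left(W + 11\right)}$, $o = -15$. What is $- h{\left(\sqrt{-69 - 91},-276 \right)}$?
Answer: $\frac{7}{3922} + \frac{49 i \sqrt{10}}{1961} \approx 0.0017848 + 0.079017 i$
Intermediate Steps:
$M{\left(W \right)} = \frac{2 W}{W + 2 W \left(11 + W\right)}$
$h{\left(g,z \right)} = \frac{1}{- \frac{2}{7} + g}$ ($h{\left(g,z \right)} = \frac{1}{\frac{2}{23 + 2 \left(-15\right)} + g} = \frac{1}{\frac{2}{23 - 30} + g} = \frac{1}{\frac{2}{-7} + g} = \frac{1}{2 \left(- \frac{1}{7}\right) + g} = \frac{1}{- \frac{2}{7} + g}$)
$- h{\left(\sqrt{-69 - 91},-276 \right)} = - \frac{7}{-2 + 7 \sqrt{-69 - 91}} = - \frac{7}{-2 + 7 \sqrt{-160}} = - \frac{7}{-2 + 7 \cdot 4 i \sqrt{10}} = - \frac{7}{-2 + 28 i \sqrt{10}}$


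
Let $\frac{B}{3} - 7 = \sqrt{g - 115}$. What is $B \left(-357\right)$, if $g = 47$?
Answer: $-7497 - 2142 i \sqrt{17} \approx -7497.0 - 8831.7 i$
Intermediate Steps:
$B = 21 + 6 i \sqrt{17}$ ($B = 21 + 3 \sqrt{47 - 115} = 21 + 3 \sqrt{-68} = 21 + 3 \cdot 2 i \sqrt{17} = 21 + 6 i \sqrt{17} \approx 21.0 + 24.739 i$)
$B \left(-357\right) = \left(21 + 6 i \sqrt{17}\right) \left(-357\right) = -7497 - 2142 i \sqrt{17}$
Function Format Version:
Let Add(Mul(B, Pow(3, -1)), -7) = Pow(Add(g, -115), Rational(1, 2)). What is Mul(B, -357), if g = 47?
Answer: Add(-7497, Mul(-2142, I, Pow(17, Rational(1, 2)))) ≈ Add(-7497.0, Mul(-8831.7, I))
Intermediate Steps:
B = Add(21, Mul(6, I, Pow(17, Rational(1, 2)))) (B = Add(21, Mul(3, Pow(Add(47, -115), Rational(1, 2)))) = Add(21, Mul(3, Pow(-68, Rational(1, 2)))) = Add(21, Mul(3, Mul(2, I, Pow(17, Rational(1, 2))))) = Add(21, Mul(6, I, Pow(17, Rational(1, 2)))) ≈ Add(21.000, Mul(24.739, I)))
Mul(B, -357) = Mul(Add(21, Mul(6, I, Pow(17, Rational(1, 2)))), -357) = Add(-7497, Mul(-2142, I, Pow(17, Rational(1, 2))))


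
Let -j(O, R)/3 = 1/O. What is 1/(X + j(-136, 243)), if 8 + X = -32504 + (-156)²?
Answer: -136/1111933 ≈ -0.00012231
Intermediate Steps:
j(O, R) = -3/O
X = -8176 (X = -8 + (-32504 + (-156)²) = -8 + (-32504 + 24336) = -8 - 8168 = -8176)
1/(X + j(-136, 243)) = 1/(-8176 - 3/(-136)) = 1/(-8176 - 3*(-1/136)) = 1/(-8176 + 3/136) = 1/(-1111933/136) = -136/1111933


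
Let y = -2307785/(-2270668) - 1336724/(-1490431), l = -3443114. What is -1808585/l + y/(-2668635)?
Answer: 8167008891610833930569531/15548056095023179538358060 ≈ 0.52528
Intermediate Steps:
y = 6474850716967/3384273977908 (y = -2307785*(-1/2270668) - 1336724*(-1/1490431) = 2307785/2270668 + 1336724/1490431 = 6474850716967/3384273977908 ≈ 1.9132)
-1808585/l + y/(-2668635) = -1808585/(-3443114) + (6474850716967/3384273977908)/(-2668635) = -1808585*(-1/3443114) + (6474850716967/3384273977908)*(-1/2668635) = 1808585/3443114 - 6474850716967/9031391987034515580 = 8167008891610833930569531/15548056095023179538358060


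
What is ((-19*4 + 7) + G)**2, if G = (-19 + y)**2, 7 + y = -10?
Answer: 1505529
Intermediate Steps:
y = -17 (y = -7 - 10 = -17)
G = 1296 (G = (-19 - 17)**2 = (-36)**2 = 1296)
((-19*4 + 7) + G)**2 = ((-19*4 + 7) + 1296)**2 = ((-76 + 7) + 1296)**2 = (-69 + 1296)**2 = 1227**2 = 1505529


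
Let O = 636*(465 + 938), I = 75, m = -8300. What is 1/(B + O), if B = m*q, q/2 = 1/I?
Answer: 3/2676260 ≈ 1.1210e-6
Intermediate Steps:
q = 2/75 ≈ 0.026667
O = 892308 (O = 636*1403 = 892308)
B = -664/3 (B = -8300*2/75 = -664/3 ≈ -221.33)
1/(B + O) = 1/(-664/3 + 892308) = 1/(2676260/3) = 3/2676260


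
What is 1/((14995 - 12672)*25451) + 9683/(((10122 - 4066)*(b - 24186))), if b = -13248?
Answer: -572258142355/13403127942392592 ≈ -4.2696e-5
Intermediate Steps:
1/((14995 - 12672)*25451) + 9683/(((10122 - 4066)*(b - 24186))) = 1/((14995 - 12672)*25451) + 9683/(((10122 - 4066)*(-13248 - 24186))) = (1/25451)/2323 + 9683/((6056*(-37434))) = (1/2323)*(1/25451) + 9683/(-226700304) = 1/59122673 + 9683*(-1/226700304) = 1/59122673 - 9683/226700304 = -572258142355/13403127942392592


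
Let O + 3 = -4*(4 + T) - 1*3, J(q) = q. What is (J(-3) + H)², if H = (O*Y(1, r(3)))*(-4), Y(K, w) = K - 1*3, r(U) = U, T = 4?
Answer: 94249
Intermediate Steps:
Y(K, w) = -3 + K (Y(K, w) = K - 3 = -3 + K)
O = -38 (O = -3 + (-4*(4 + 4) - 1*3) = -3 + (-4*8 - 3) = -3 + (-32 - 3) = -3 - 35 = -38)
H = -304 (H = -38*(-3 + 1)*(-4) = -38*(-2)*(-4) = 76*(-4) = -304)
(J(-3) + H)² = (-3 - 304)² = (-307)² = 94249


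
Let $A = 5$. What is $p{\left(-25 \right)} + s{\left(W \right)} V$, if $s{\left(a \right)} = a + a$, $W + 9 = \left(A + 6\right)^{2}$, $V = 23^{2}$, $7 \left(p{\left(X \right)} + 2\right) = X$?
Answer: $\frac{829433}{7} \approx 1.1849 \cdot 10^{5}$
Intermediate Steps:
$p{\left(X \right)} = -2 + \frac{X}{7}$
$V = 529$
$W = 112$ ($W = -9 + \left(5 + 6\right)^{2} = -9 + 11^{2} = -9 + 121 = 112$)
$s{\left(a \right)} = 2 a$
$p{\left(-25 \right)} + s{\left(W \right)} V = \left(-2 + \frac{1}{7} \left(-25\right)\right) + 2 \cdot 112 \cdot 529 = \left(-2 - \frac{25}{7}\right) + 224 \cdot 529 = - \frac{39}{7} + 118496 = \frac{829433}{7}$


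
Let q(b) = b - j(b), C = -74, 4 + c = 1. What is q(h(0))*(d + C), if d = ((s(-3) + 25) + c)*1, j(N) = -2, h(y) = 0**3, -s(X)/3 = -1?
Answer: -98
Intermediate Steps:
c = -3 (c = -4 + 1 = -3)
s(X) = 3 (s(X) = -3*(-1) = 3)
h(y) = 0
q(b) = 2 + b (q(b) = b - 1*(-2) = b + 2 = 2 + b)
d = 25 (d = ((3 + 25) - 3)*1 = (28 - 3)*1 = 25*1 = 25)
q(h(0))*(d + C) = (2 + 0)*(25 - 74) = 2*(-49) = -98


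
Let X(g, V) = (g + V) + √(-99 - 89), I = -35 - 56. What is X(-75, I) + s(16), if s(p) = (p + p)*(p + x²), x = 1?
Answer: 378 + 2*I*√47 ≈ 378.0 + 13.711*I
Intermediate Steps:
I = -91
X(g, V) = V + g + 2*I*√47 (X(g, V) = (V + g) + √(-188) = (V + g) + 2*I*√47 = V + g + 2*I*√47)
s(p) = 2*p*(1 + p) (s(p) = (p + p)*(p + 1²) = (2*p)*(p + 1) = (2*p)*(1 + p) = 2*p*(1 + p))
X(-75, I) + s(16) = (-91 - 75 + 2*I*√47) + 2*16*(1 + 16) = (-166 + 2*I*√47) + 2*16*17 = (-166 + 2*I*√47) + 544 = 378 + 2*I*√47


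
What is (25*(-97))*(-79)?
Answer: 191575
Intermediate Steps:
(25*(-97))*(-79) = -2425*(-79) = 191575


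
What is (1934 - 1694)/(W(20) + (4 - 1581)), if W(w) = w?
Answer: -80/519 ≈ -0.15414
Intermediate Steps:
(1934 - 1694)/(W(20) + (4 - 1581)) = (1934 - 1694)/(20 + (4 - 1581)) = 240/(20 - 1577) = 240/(-1557) = 240*(-1/1557) = -80/519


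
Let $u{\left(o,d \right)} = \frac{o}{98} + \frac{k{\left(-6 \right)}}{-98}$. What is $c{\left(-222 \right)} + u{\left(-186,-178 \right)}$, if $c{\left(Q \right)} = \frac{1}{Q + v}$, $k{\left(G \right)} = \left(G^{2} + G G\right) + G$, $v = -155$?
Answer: $- \frac{6793}{2639} \approx -2.5741$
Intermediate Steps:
$k{\left(G \right)} = G + 2 G^{2}$ ($k{\left(G \right)} = \left(G^{2} + G^{2}\right) + G = 2 G^{2} + G = G + 2 G^{2}$)
$u{\left(o,d \right)} = - \frac{33}{49} + \frac{o}{98}$ ($u{\left(o,d \right)} = \frac{o}{98} + \frac{\left(-6\right) \left(1 + 2 \left(-6\right)\right)}{-98} = o \frac{1}{98} + - 6 \left(1 - 12\right) \left(- \frac{1}{98}\right) = \frac{o}{98} + \left(-6\right) \left(-11\right) \left(- \frac{1}{98}\right) = \frac{o}{98} + 66 \left(- \frac{1}{98}\right) = \frac{o}{98} - \frac{33}{49} = - \frac{33}{49} + \frac{o}{98}$)
$c{\left(Q \right)} = \frac{1}{-155 + Q}$ ($c{\left(Q \right)} = \frac{1}{Q - 155} = \frac{1}{-155 + Q}$)
$c{\left(-222 \right)} + u{\left(-186,-178 \right)} = \frac{1}{-155 - 222} + \left(- \frac{33}{49} + \frac{1}{98} \left(-186\right)\right) = \frac{1}{-377} - \frac{18}{7} = - \frac{1}{377} - \frac{18}{7} = - \frac{6793}{2639}$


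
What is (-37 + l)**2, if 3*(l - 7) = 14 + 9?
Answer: 4489/9 ≈ 498.78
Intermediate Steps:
l = 44/3 (l = 7 + (14 + 9)/3 = 7 + (1/3)*23 = 7 + 23/3 = 44/3 ≈ 14.667)
(-37 + l)**2 = (-37 + 44/3)**2 = (-67/3)**2 = 4489/9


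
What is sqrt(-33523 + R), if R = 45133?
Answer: 3*sqrt(1290) ≈ 107.75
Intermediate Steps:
sqrt(-33523 + R) = sqrt(-33523 + 45133) = sqrt(11610) = 3*sqrt(1290)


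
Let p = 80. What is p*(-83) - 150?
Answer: -6790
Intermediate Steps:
p*(-83) - 150 = 80*(-83) - 150 = -6640 - 150 = -6790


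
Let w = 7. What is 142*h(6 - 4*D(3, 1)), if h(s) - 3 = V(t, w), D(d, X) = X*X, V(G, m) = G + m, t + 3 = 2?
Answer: 1278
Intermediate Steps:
t = -1 (t = -3 + 2 = -1)
D(d, X) = X²
h(s) = 9 (h(s) = 3 + (-1 + 7) = 3 + 6 = 9)
142*h(6 - 4*D(3, 1)) = 142*9 = 1278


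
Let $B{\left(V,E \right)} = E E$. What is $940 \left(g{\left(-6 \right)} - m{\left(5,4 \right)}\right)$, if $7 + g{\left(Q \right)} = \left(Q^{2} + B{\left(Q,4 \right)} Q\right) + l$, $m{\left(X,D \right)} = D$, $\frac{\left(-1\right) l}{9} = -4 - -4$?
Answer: $-66740$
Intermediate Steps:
$l = 0$ ($l = - 9 \left(-4 - -4\right) = - 9 \left(-4 + 4\right) = \left(-9\right) 0 = 0$)
$B{\left(V,E \right)} = E^{2}$
$g{\left(Q \right)} = -7 + Q^{2} + 16 Q$ ($g{\left(Q \right)} = -7 + \left(\left(Q^{2} + 4^{2} Q\right) + 0\right) = -7 + \left(\left(Q^{2} + 16 Q\right) + 0\right) = -7 + \left(Q^{2} + 16 Q\right) = -7 + Q^{2} + 16 Q$)
$940 \left(g{\left(-6 \right)} - m{\left(5,4 \right)}\right) = 940 \left(\left(-7 + \left(-6\right)^{2} + 16 \left(-6\right)\right) - 4\right) = 940 \left(\left(-7 + 36 - 96\right) - 4\right) = 940 \left(-67 - 4\right) = 940 \left(-71\right) = -66740$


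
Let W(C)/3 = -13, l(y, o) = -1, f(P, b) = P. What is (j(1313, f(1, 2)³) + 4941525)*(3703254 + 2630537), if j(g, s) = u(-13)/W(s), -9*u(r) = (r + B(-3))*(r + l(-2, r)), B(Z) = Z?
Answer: 10985805305286709/351 ≈ 3.1299e+13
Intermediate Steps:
u(r) = -(-1 + r)*(-3 + r)/9 (u(r) = -(r - 3)*(r - 1)/9 = -(-3 + r)*(-1 + r)/9 = -(-1 + r)*(-3 + r)/9)
W(C) = -39 (W(C) = 3*(-13) = -39)
j(g, s) = 224/351 (j(g, s) = (-⅓ - ⅑*(-13)² + (4/9)*(-13))/(-39) = (-⅓ - ⅑*169 - 52/9)*(-1/39) = (-⅓ - 169/9 - 52/9)*(-1/39) = -224/9*(-1/39) = 224/351)
(j(1313, f(1, 2)³) + 4941525)*(3703254 + 2630537) = (224/351 + 4941525)*(3703254 + 2630537) = (1734475499/351)*6333791 = 10985805305286709/351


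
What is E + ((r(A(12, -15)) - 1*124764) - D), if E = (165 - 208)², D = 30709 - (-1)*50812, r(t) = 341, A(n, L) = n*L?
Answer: -204095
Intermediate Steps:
A(n, L) = L*n
D = 81521 (D = 30709 - 1*(-50812) = 30709 + 50812 = 81521)
E = 1849 (E = (-43)² = 1849)
E + ((r(A(12, -15)) - 1*124764) - D) = 1849 + ((341 - 1*124764) - 1*81521) = 1849 + ((341 - 124764) - 81521) = 1849 + (-124423 - 81521) = 1849 - 205944 = -204095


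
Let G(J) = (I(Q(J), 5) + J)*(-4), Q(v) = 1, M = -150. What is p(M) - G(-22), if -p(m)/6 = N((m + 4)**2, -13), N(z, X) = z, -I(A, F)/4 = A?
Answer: -128000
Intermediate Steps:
I(A, F) = -4*A
G(J) = 16 - 4*J (G(J) = (-4*1 + J)*(-4) = (-4 + J)*(-4) = 16 - 4*J)
p(m) = -6*(4 + m)**2 (p(m) = -6*(m + 4)**2 = -6*(4 + m)**2)
p(M) - G(-22) = -6*(4 - 150)**2 - (16 - 4*(-22)) = -6*(-146)**2 - (16 + 88) = -6*21316 - 1*104 = -127896 - 104 = -128000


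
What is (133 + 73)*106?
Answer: 21836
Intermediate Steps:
(133 + 73)*106 = 206*106 = 21836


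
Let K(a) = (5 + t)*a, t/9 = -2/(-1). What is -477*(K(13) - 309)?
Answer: 4770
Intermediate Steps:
t = 18 (t = 9*(-2/(-1)) = 9*(-2*(-1)) = 9*2 = 18)
K(a) = 23*a (K(a) = (5 + 18)*a = 23*a)
-477*(K(13) - 309) = -477*(23*13 - 309) = -477*(299 - 309) = -477*(-10) = 4770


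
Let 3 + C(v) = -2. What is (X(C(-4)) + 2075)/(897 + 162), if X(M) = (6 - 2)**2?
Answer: 697/353 ≈ 1.9745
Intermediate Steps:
C(v) = -5 (C(v) = -3 - 2 = -5)
X(M) = 16 (X(M) = 4**2 = 16)
(X(C(-4)) + 2075)/(897 + 162) = (16 + 2075)/(897 + 162) = 2091/1059 = 2091*(1/1059) = 697/353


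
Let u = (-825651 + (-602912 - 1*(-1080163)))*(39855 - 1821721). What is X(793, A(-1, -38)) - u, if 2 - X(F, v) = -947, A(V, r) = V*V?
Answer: -620802113451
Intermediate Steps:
A(V, r) = V**2
X(F, v) = 949 (X(F, v) = 2 - 1*(-947) = 2 + 947 = 949)
u = 620802114400 (u = (-825651 + (-602912 + 1080163))*(-1781866) = (-825651 + 477251)*(-1781866) = -348400*(-1781866) = 620802114400)
X(793, A(-1, -38)) - u = 949 - 1*620802114400 = 949 - 620802114400 = -620802113451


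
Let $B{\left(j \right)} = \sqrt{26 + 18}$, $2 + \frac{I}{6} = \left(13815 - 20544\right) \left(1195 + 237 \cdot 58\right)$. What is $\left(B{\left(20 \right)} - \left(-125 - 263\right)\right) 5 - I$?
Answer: $603229886 + 10 \sqrt{11} \approx 6.0323 \cdot 10^{8}$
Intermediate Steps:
$I = -603227946$ ($I = -12 + 6 \left(13815 - 20544\right) \left(1195 + 237 \cdot 58\right) = -12 + 6 \left(- 6729 \left(1195 + 13746\right)\right) = -12 + 6 \left(\left(-6729\right) 14941\right) = -12 + 6 \left(-100537989\right) = -12 - 603227934 = -603227946$)
$B{\left(j \right)} = 2 \sqrt{11}$ ($B{\left(j \right)} = \sqrt{44} = 2 \sqrt{11}$)
$\left(B{\left(20 \right)} - \left(-125 - 263\right)\right) 5 - I = \left(2 \sqrt{11} - \left(-125 - 263\right)\right) 5 - -603227946 = \left(2 \sqrt{11} - -388\right) 5 + 603227946 = \left(2 \sqrt{11} + 388\right) 5 + 603227946 = \left(388 + 2 \sqrt{11}\right) 5 + 603227946 = \left(1940 + 10 \sqrt{11}\right) + 603227946 = 603229886 + 10 \sqrt{11}$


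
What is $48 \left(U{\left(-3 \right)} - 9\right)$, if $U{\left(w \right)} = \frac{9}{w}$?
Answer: $-576$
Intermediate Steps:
$48 \left(U{\left(-3 \right)} - 9\right) = 48 \left(\frac{9}{-3} - 9\right) = 48 \left(9 \left(- \frac{1}{3}\right) + \left(-16 + 7\right)\right) = 48 \left(-3 - 9\right) = 48 \left(-12\right) = -576$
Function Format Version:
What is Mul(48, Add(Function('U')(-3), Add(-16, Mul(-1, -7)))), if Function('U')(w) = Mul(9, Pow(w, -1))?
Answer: -576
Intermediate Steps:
Mul(48, Add(Function('U')(-3), Add(-16, Mul(-1, -7)))) = Mul(48, Add(Mul(9, Pow(-3, -1)), Add(-16, Mul(-1, -7)))) = Mul(48, Add(Mul(9, Rational(-1, 3)), Add(-16, 7))) = Mul(48, Add(-3, -9)) = Mul(48, -12) = -576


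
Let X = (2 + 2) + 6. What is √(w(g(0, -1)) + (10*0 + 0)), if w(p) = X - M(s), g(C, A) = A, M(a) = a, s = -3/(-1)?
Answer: √7 ≈ 2.6458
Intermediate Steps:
s = 3 (s = -3*(-1) = 3)
X = 10 (X = 4 + 6 = 10)
w(p) = 7 (w(p) = 10 - 1*3 = 10 - 3 = 7)
√(w(g(0, -1)) + (10*0 + 0)) = √(7 + (10*0 + 0)) = √(7 + (0 + 0)) = √(7 + 0) = √7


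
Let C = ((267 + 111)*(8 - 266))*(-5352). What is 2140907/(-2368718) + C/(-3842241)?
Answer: -414858188167417/3033728472346 ≈ -136.75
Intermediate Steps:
C = 521948448 (C = (378*(-258))*(-5352) = -97524*(-5352) = 521948448)
2140907/(-2368718) + C/(-3842241) = 2140907/(-2368718) + 521948448/(-3842241) = 2140907*(-1/2368718) + 521948448*(-1/3842241) = -2140907/2368718 - 173982816/1280747 = -414858188167417/3033728472346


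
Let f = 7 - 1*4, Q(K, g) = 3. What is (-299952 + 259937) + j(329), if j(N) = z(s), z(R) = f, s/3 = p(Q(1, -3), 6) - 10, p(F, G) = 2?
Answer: -40012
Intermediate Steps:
f = 3 (f = 7 - 4 = 3)
s = -24 (s = 3*(2 - 10) = 3*(-8) = -24)
z(R) = 3
j(N) = 3
(-299952 + 259937) + j(329) = (-299952 + 259937) + 3 = -40015 + 3 = -40012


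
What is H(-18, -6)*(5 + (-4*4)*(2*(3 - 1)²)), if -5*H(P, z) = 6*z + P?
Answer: -6642/5 ≈ -1328.4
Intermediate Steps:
H(P, z) = -6*z/5 - P/5 (H(P, z) = -(6*z + P)/5 = -(P + 6*z)/5 = -6*z/5 - P/5)
H(-18, -6)*(5 + (-4*4)*(2*(3 - 1)²)) = (-6/5*(-6) - ⅕*(-18))*(5 + (-4*4)*(2*(3 - 1)²)) = (36/5 + 18/5)*(5 - 32*2²) = 54*(5 - 32*4)/5 = 54*(5 - 16*8)/5 = 54*(5 - 128)/5 = (54/5)*(-123) = -6642/5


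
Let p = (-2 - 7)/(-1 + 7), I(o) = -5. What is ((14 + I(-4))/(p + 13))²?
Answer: 324/529 ≈ 0.61248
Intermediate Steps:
p = -3/2 (p = -9/6 = -9*⅙ = -3/2 ≈ -1.5000)
((14 + I(-4))/(p + 13))² = ((14 - 5)/(-3/2 + 13))² = (9/(23/2))² = (9*(2/23))² = (18/23)² = 324/529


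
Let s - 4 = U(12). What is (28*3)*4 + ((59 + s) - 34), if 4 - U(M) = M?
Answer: 357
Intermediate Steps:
U(M) = 4 - M
s = -4 (s = 4 + (4 - 1*12) = 4 + (4 - 12) = 4 - 8 = -4)
(28*3)*4 + ((59 + s) - 34) = (28*3)*4 + ((59 - 4) - 34) = 84*4 + (55 - 34) = 336 + 21 = 357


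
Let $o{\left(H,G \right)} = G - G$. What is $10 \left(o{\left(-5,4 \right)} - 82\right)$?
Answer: $-820$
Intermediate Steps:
$o{\left(H,G \right)} = 0$
$10 \left(o{\left(-5,4 \right)} - 82\right) = 10 \left(0 - 82\right) = 10 \left(-82\right) = -820$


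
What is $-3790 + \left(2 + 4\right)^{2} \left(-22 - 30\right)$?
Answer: $-5662$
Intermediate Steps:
$-3790 + \left(2 + 4\right)^{2} \left(-22 - 30\right) = -3790 + 6^{2} \left(-52\right) = -3790 + 36 \left(-52\right) = -3790 - 1872 = -5662$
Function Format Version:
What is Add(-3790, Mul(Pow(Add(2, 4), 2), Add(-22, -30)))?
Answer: -5662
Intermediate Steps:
Add(-3790, Mul(Pow(Add(2, 4), 2), Add(-22, -30))) = Add(-3790, Mul(Pow(6, 2), -52)) = Add(-3790, Mul(36, -52)) = Add(-3790, -1872) = -5662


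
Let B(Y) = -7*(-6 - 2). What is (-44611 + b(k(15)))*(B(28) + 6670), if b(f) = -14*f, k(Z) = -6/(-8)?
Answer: -300124209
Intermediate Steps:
k(Z) = ¾ (k(Z) = -6*(-⅛) = ¾)
B(Y) = 56 (B(Y) = -7*(-8) = 56)
(-44611 + b(k(15)))*(B(28) + 6670) = (-44611 - 14*¾)*(56 + 6670) = (-44611 - 21/2)*6726 = -89243/2*6726 = -300124209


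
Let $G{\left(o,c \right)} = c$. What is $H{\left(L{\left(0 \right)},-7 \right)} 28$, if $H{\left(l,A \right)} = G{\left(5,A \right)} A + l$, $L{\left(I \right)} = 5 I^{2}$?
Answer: $1372$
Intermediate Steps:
$H{\left(l,A \right)} = l + A^{2}$ ($H{\left(l,A \right)} = A A + l = A^{2} + l = l + A^{2}$)
$H{\left(L{\left(0 \right)},-7 \right)} 28 = \left(5 \cdot 0^{2} + \left(-7\right)^{2}\right) 28 = \left(5 \cdot 0 + 49\right) 28 = \left(0 + 49\right) 28 = 49 \cdot 28 = 1372$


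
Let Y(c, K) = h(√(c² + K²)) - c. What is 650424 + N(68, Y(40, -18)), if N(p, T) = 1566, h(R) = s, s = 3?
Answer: 651990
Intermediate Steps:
h(R) = 3
Y(c, K) = 3 - c
650424 + N(68, Y(40, -18)) = 650424 + 1566 = 651990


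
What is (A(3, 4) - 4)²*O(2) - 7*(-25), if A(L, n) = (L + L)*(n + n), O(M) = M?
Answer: 4047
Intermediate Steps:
A(L, n) = 4*L*n (A(L, n) = (2*L)*(2*n) = 4*L*n)
(A(3, 4) - 4)²*O(2) - 7*(-25) = (4*3*4 - 4)²*2 - 7*(-25) = (48 - 4)²*2 + 175 = 44²*2 + 175 = 1936*2 + 175 = 3872 + 175 = 4047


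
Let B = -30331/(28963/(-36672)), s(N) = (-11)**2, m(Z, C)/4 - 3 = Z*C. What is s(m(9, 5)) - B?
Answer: -1108793909/28963 ≈ -38283.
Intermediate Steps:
m(Z, C) = 12 + 4*C*Z (m(Z, C) = 12 + 4*(Z*C) = 12 + 4*(C*Z) = 12 + 4*C*Z)
s(N) = 121
B = 1112298432/28963 (B = -30331/(28963*(-1/36672)) = -30331/(-28963/36672) = -30331*(-36672/28963) = 1112298432/28963 ≈ 38404.)
s(m(9, 5)) - B = 121 - 1*1112298432/28963 = 121 - 1112298432/28963 = -1108793909/28963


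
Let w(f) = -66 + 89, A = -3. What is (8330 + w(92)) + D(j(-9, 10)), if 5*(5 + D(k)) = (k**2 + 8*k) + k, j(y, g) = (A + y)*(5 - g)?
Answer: 9176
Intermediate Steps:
j(y, g) = (-3 + y)*(5 - g)
D(k) = -5 + k**2/5 + 9*k/5 (D(k) = -5 + ((k**2 + 8*k) + k)/5 = -5 + (k**2 + 9*k)/5 = -5 + (k**2/5 + 9*k/5) = -5 + k**2/5 + 9*k/5)
w(f) = 23
(8330 + w(92)) + D(j(-9, 10)) = (8330 + 23) + (-5 + (-15 + 3*10 + 5*(-9) - 1*10*(-9))**2/5 + 9*(-15 + 3*10 + 5*(-9) - 1*10*(-9))/5) = 8353 + (-5 + (-15 + 30 - 45 + 90)**2/5 + 9*(-15 + 30 - 45 + 90)/5) = 8353 + (-5 + (1/5)*60**2 + (9/5)*60) = 8353 + (-5 + (1/5)*3600 + 108) = 8353 + (-5 + 720 + 108) = 8353 + 823 = 9176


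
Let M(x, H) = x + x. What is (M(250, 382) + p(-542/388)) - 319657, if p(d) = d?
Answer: -61916729/194 ≈ -3.1916e+5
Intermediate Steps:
M(x, H) = 2*x
(M(250, 382) + p(-542/388)) - 319657 = (2*250 - 542/388) - 319657 = (500 - 542*1/388) - 319657 = (500 - 271/194) - 319657 = 96729/194 - 319657 = -61916729/194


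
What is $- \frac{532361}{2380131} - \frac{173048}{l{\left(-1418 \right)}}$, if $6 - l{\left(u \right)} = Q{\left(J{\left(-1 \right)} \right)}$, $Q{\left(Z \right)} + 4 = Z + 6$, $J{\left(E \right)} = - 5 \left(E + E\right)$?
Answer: $\frac{68645619187}{2380131} \approx 28841.0$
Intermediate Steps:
$J{\left(E \right)} = - 10 E$ ($J{\left(E \right)} = - 5 \cdot 2 E = - 10 E$)
$Q{\left(Z \right)} = 2 + Z$ ($Q{\left(Z \right)} = -4 + \left(Z + 6\right) = -4 + \left(6 + Z\right) = 2 + Z$)
$l{\left(u \right)} = -6$ ($l{\left(u \right)} = 6 - \left(2 - -10\right) = 6 - \left(2 + 10\right) = 6 - 12 = -6$)
$- \frac{532361}{2380131} - \frac{173048}{l{\left(-1418 \right)}} = - \frac{532361}{2380131} - \frac{173048}{-6} = \left(-532361\right) \frac{1}{2380131} - - \frac{86524}{3} = - \frac{532361}{2380131} + \frac{86524}{3} = \frac{68645619187}{2380131}$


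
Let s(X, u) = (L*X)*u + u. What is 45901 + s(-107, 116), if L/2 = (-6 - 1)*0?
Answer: 46017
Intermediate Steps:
L = 0 (L = 2*((-6 - 1)*0) = 2*(-7*0) = 2*0 = 0)
s(X, u) = u (s(X, u) = (0*X)*u + u = 0*u + u = 0 + u = u)
45901 + s(-107, 116) = 45901 + 116 = 46017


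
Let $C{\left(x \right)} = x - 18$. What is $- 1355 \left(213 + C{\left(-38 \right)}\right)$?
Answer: $-212735$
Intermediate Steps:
$C{\left(x \right)} = -18 + x$
$- 1355 \left(213 + C{\left(-38 \right)}\right) = - 1355 \left(213 - 56\right) = \left(-1355\right) 157 = -212735$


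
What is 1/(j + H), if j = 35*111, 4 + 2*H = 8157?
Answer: 2/15923 ≈ 0.00012560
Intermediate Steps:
H = 8153/2 (H = -2 + (1/2)*8157 = -2 + 8157/2 = 8153/2 ≈ 4076.5)
j = 3885
1/(j + H) = 1/(3885 + 8153/2) = 1/(15923/2) = 2/15923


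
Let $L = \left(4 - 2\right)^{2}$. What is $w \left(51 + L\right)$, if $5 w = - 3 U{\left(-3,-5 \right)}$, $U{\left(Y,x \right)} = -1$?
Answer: $33$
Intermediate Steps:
$L = 4$ ($L = 2^{2} = 4$)
$w = \frac{3}{5}$ ($w = \frac{\left(-3\right) \left(-1\right)}{5} = \frac{1}{5} \cdot 3 = \frac{3}{5} \approx 0.6$)
$w \left(51 + L\right) = \frac{3 \left(51 + 4\right)}{5} = \frac{3}{5} \cdot 55 = 33$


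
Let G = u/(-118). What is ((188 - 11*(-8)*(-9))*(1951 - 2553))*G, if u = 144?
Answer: -26179776/59 ≈ -4.4373e+5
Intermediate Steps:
G = -72/59 (G = 144/(-118) = 144*(-1/118) = -72/59 ≈ -1.2203)
((188 - 11*(-8)*(-9))*(1951 - 2553))*G = ((188 - 11*(-8)*(-9))*(1951 - 2553))*(-72/59) = ((188 + 88*(-9))*(-602))*(-72/59) = ((188 - 792)*(-602))*(-72/59) = -604*(-602)*(-72/59) = 363608*(-72/59) = -26179776/59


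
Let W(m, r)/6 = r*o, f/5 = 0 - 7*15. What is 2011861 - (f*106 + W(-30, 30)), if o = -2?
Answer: 2067871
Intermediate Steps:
f = -525 (f = 5*(0 - 7*15) = 5*(0 - 105) = 5*(-105) = -525)
W(m, r) = -12*r (W(m, r) = 6*(r*(-2)) = 6*(-2*r) = -12*r)
2011861 - (f*106 + W(-30, 30)) = 2011861 - (-525*106 - 12*30) = 2011861 - (-55650 - 360) = 2011861 - 1*(-56010) = 2011861 + 56010 = 2067871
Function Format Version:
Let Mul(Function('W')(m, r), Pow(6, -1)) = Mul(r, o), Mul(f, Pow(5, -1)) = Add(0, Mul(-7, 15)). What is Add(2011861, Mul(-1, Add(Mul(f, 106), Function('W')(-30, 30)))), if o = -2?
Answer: 2067871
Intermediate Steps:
f = -525 (f = Mul(5, Add(0, Mul(-7, 15))) = Mul(5, Add(0, -105)) = Mul(5, -105) = -525)
Function('W')(m, r) = Mul(-12, r) (Function('W')(m, r) = Mul(6, Mul(r, -2)) = Mul(6, Mul(-2, r)) = Mul(-12, r))
Add(2011861, Mul(-1, Add(Mul(f, 106), Function('W')(-30, 30)))) = Add(2011861, Mul(-1, Add(Mul(-525, 106), Mul(-12, 30)))) = Add(2011861, Mul(-1, Add(-55650, -360))) = Add(2011861, Mul(-1, -56010)) = Add(2011861, 56010) = 2067871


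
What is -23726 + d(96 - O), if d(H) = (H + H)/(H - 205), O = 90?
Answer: -4721486/199 ≈ -23726.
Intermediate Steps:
d(H) = 2*H/(-205 + H) (d(H) = (2*H)/(-205 + H) = 2*H/(-205 + H))
-23726 + d(96 - O) = -23726 + 2*(96 - 1*90)/(-205 + (96 - 1*90)) = -23726 + 2*(96 - 90)/(-205 + (96 - 90)) = -23726 + 2*6/(-205 + 6) = -23726 + 2*6/(-199) = -23726 + 2*6*(-1/199) = -23726 - 12/199 = -4721486/199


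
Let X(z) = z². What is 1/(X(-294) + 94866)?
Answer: 1/181302 ≈ 5.5157e-6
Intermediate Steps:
1/(X(-294) + 94866) = 1/((-294)² + 94866) = 1/(86436 + 94866) = 1/181302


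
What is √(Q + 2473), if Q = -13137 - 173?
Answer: I*√10837 ≈ 104.1*I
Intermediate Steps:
Q = -13310
√(Q + 2473) = √(-13310 + 2473) = √(-10837) = I*√10837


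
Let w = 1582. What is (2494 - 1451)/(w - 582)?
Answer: 1043/1000 ≈ 1.0430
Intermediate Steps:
(2494 - 1451)/(w - 582) = (2494 - 1451)/(1582 - 582) = 1043/1000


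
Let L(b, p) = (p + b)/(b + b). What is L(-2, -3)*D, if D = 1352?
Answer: 1690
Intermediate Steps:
L(b, p) = (b + p)/(2*b) (L(b, p) = (b + p)/((2*b)) = (b + p)*(1/(2*b)) = (b + p)/(2*b))
L(-2, -3)*D = ((1/2)*(-2 - 3)/(-2))*1352 = ((1/2)*(-1/2)*(-5))*1352 = (5/4)*1352 = 1690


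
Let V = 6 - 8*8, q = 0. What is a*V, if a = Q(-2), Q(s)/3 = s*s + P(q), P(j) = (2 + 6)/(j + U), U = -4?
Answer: -348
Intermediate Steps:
P(j) = 8/(-4 + j) (P(j) = (2 + 6)/(j - 4) = 8/(-4 + j))
Q(s) = -6 + 3*s**2 (Q(s) = 3*(s*s + 8/(-4 + 0)) = 3*(s**2 + 8/(-4)) = 3*(s**2 + 8*(-1/4)) = 3*(s**2 - 2) = 3*(-2 + s**2) = -6 + 3*s**2)
a = 6 (a = -6 + 3*(-2)**2 = -6 + 3*4 = -6 + 12 = 6)
V = -58 (V = 6 - 64 = -58)
a*V = 6*(-58) = -348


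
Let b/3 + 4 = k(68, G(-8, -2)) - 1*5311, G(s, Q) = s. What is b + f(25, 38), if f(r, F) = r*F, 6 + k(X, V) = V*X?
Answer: -16645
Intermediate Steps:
k(X, V) = -6 + V*X
b = -17595 (b = -12 + 3*((-6 - 8*68) - 1*5311) = -12 + 3*((-6 - 544) - 5311) = -12 + 3*(-550 - 5311) = -12 + 3*(-5861) = -12 - 17583 = -17595)
f(r, F) = F*r
b + f(25, 38) = -17595 + 38*25 = -17595 + 950 = -16645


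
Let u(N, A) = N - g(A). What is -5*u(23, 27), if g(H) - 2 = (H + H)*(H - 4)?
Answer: 6105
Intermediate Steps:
g(H) = 2 + 2*H*(-4 + H) (g(H) = 2 + (H + H)*(H - 4) = 2 + (2*H)*(-4 + H) = 2 + 2*H*(-4 + H))
u(N, A) = -2 + N - 2*A² + 8*A (u(N, A) = N - (2 - 8*A + 2*A²) = N + (-2 - 2*A² + 8*A) = -2 + N - 2*A² + 8*A)
-5*u(23, 27) = -5*(-2 + 23 - 2*27² + 8*27) = -5*(-2 + 23 - 2*729 + 216) = -5*(-2 + 23 - 1458 + 216) = -5*(-1221) = 6105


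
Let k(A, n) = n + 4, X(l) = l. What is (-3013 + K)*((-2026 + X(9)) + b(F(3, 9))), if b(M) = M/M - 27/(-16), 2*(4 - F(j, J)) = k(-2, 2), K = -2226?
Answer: 168847731/16 ≈ 1.0553e+7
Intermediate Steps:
k(A, n) = 4 + n
F(j, J) = 1 (F(j, J) = 4 - (4 + 2)/2 = 4 - 1/2*6 = 4 - 3 = 1)
b(M) = 43/16 (b(M) = 1 - 27*(-1/16) = 1 + 27/16 = 43/16)
(-3013 + K)*((-2026 + X(9)) + b(F(3, 9))) = (-3013 - 2226)*((-2026 + 9) + 43/16) = -5239*(-2017 + 43/16) = -5239*(-32229/16) = 168847731/16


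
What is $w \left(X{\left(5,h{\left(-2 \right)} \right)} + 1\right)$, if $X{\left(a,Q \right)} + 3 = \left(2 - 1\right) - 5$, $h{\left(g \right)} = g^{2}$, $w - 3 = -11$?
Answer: $48$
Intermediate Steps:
$w = -8$ ($w = 3 - 11 = -8$)
$X{\left(a,Q \right)} = -7$ ($X{\left(a,Q \right)} = -3 + \left(\left(2 - 1\right) - 5\right) = -3 + \left(1 - 5\right) = -3 - 4 = -7$)
$w \left(X{\left(5,h{\left(-2 \right)} \right)} + 1\right) = - 8 \left(-7 + 1\right) = \left(-8\right) \left(-6\right) = 48$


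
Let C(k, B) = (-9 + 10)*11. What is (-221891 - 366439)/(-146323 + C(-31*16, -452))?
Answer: 294165/73156 ≈ 4.0211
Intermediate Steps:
C(k, B) = 11 (C(k, B) = 1*11 = 11)
(-221891 - 366439)/(-146323 + C(-31*16, -452)) = (-221891 - 366439)/(-146323 + 11) = -588330/(-146312) = -588330*(-1/146312) = 294165/73156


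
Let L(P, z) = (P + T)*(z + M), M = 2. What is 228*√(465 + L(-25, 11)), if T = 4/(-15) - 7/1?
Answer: 76*√10245/5 ≈ 1538.5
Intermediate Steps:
T = -109/15 (T = 4*(-1/15) - 7*1 = -4/15 - 7 = -109/15 ≈ -7.2667)
L(P, z) = (2 + z)*(-109/15 + P) (L(P, z) = (P - 109/15)*(z + 2) = (-109/15 + P)*(2 + z) = (2 + z)*(-109/15 + P))
228*√(465 + L(-25, 11)) = 228*√(465 + (-218/15 + 2*(-25) - 109/15*11 - 25*11)) = 228*√(465 + (-218/15 - 50 - 1199/15 - 275)) = 228*√(465 - 6292/15) = 228*√(683/15) = 228*(√10245/15) = 76*√10245/5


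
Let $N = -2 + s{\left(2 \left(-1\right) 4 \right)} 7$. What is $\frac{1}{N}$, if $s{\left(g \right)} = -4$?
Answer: $- \frac{1}{30} \approx -0.033333$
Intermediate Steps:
$N = -30$ ($N = -2 - 28 = -30$)
$\frac{1}{N} = \frac{1}{-30} = - \frac{1}{30}$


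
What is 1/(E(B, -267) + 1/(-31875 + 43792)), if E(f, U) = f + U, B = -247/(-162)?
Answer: -1930554/512514257 ≈ -0.0037668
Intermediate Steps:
B = 247/162 (B = -247*(-1/162) = 247/162 ≈ 1.5247)
E(f, U) = U + f
1/(E(B, -267) + 1/(-31875 + 43792)) = 1/((-267 + 247/162) + 1/(-31875 + 43792)) = 1/(-43007/162 + 1/11917) = 1/(-512514257/1930554) = -1930554/512514257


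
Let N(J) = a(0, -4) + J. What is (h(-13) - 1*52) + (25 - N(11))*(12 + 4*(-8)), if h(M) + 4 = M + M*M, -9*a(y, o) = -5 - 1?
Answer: -500/3 ≈ -166.67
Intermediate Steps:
a(y, o) = ⅔ (a(y, o) = -(-5 - 1)/9 = -⅑*(-6) = ⅔)
N(J) = ⅔ + J
h(M) = -4 + M + M² (h(M) = -4 + (M + M*M) = -4 + (M + M²) = -4 + M + M²)
(h(-13) - 1*52) + (25 - N(11))*(12 + 4*(-8)) = ((-4 - 13 + (-13)²) - 1*52) + (25 - (⅔ + 11))*(12 + 4*(-8)) = ((-4 - 13 + 169) - 52) + (25 - 1*35/3)*(12 - 32) = (152 - 52) + (25 - 35/3)*(-20) = 100 + (40/3)*(-20) = 100 - 800/3 = -500/3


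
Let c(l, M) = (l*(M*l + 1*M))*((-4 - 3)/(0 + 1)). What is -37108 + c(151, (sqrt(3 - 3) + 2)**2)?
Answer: -679764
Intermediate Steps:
c(l, M) = -7*l*(M + M*l) (c(l, M) = (l*(M*l + M))*(-7/1) = (l*(M + M*l))*(-7*1) = (l*(M + M*l))*(-7) = -7*l*(M + M*l))
-37108 + c(151, (sqrt(3 - 3) + 2)**2) = -37108 - 7*(sqrt(3 - 3) + 2)**2*151*(1 + 151) = -37108 - 7*(sqrt(0) + 2)**2*151*152 = -37108 - 7*(0 + 2)**2*151*152 = -37108 - 7*2**2*151*152 = -37108 - 7*4*151*152 = -37108 - 642656 = -679764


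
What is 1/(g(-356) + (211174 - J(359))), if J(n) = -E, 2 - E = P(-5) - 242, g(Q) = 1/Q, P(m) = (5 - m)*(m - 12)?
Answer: 356/75325327 ≈ 4.7262e-6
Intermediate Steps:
P(m) = (-12 + m)*(5 - m) (P(m) = (5 - m)*(-12 + m) = (-12 + m)*(5 - m))
E = 414 (E = 2 - ((-60 - 1*(-5)**2 + 17*(-5)) - 242) = 2 - ((-60 - 1*25 - 85) - 242) = 2 - ((-60 - 25 - 85) - 242) = 2 - (-170 - 242) = 2 - 1*(-412) = 2 + 412 = 414)
J(n) = -414 (J(n) = -1*414 = -414)
1/(g(-356) + (211174 - J(359))) = 1/(1/(-356) + (211174 - 1*(-414))) = 1/(-1/356 + (211174 + 414)) = 1/(-1/356 + 211588) = 1/(75325327/356) = 356/75325327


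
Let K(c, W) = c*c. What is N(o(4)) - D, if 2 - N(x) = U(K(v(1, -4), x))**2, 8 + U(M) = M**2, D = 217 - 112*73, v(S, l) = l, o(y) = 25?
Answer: -53543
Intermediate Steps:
K(c, W) = c**2
D = -7959 (D = 217 - 8176 = -7959)
U(M) = -8 + M**2
N(x) = -61502 (N(x) = 2 - (-8 + ((-4)**2)**2)**2 = 2 - (-8 + 16**2)**2 = 2 - (-8 + 256)**2 = 2 - 1*248**2 = 2 - 1*61504 = 2 - 61504 = -61502)
N(o(4)) - D = -61502 - 1*(-7959) = -61502 + 7959 = -53543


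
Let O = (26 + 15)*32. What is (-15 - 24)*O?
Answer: -51168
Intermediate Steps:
O = 1312 (O = 41*32 = 1312)
(-15 - 24)*O = (-15 - 24)*1312 = -39*1312 = -51168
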